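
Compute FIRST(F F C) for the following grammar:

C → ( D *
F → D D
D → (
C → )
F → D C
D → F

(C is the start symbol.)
FIRST sets of the non-terminals involved (from the grammar, by fixed-point iteration):
  FIRST(F) = { '(' }

To compute FIRST(F F C), process the symbols left to right:
Symbol F is a non-terminal. Add FIRST(F) \ {ε} = { '(' }
F is not nullable (ε ∉ FIRST(F)), so stop here.
FIRST(F F C) = { '(' }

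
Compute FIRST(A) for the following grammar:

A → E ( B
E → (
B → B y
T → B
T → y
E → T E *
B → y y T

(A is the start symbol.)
FIRST sets of the other non-terminals involved (by the same procedure, iterated to a fixed point):
  FIRST(E) = { '(', 'y' }

From A → E ( B:
  - E is a non-terminal: add FIRST(E) \ {ε} = { '(', 'y' }
    E is not nullable, so stop

Collecting: FIRST(A) = { '(', 'y' }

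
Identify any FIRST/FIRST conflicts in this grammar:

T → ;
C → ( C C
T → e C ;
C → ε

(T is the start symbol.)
Productions for T:
  T → ;: FIRST = { ';' }
  T → e C ;: FIRST = { 'e' }
Productions for C:
  C → ( C C: FIRST = { '(' }
  C → ε: FIRST = { ε }

All alternatives of each non-terminal have pairwise disjoint FIRST sets.

Answer: No FIRST/FIRST conflicts.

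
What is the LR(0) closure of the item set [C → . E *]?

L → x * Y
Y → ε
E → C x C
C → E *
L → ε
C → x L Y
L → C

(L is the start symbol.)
{ [C → . E *], [C → . x L Y], [E → . C x C] }

To compute CLOSURE, for each item [A → α.Bβ] where B is a non-terminal, add [B → .γ] for all productions B → γ; repeat for the newly added items until nothing changes.

Start with: [C → . E *]
  [C → . E *] has the dot before E: add [E → . C x C]
  [E → . C x C] has the dot before C: add [C → . x L Y]
No further items can be added.

CLOSURE = { [C → . E *], [C → . x L Y], [E → . C x C] }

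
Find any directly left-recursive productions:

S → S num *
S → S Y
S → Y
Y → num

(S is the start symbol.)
Yes, S is left-recursive

S → S num *: LEFT RECURSIVE (starts with S)
S → S Y: LEFT RECURSIVE (starts with S)
S → Y: starts with Y
Y → num: starts with num

The grammar has direct left recursion on: S.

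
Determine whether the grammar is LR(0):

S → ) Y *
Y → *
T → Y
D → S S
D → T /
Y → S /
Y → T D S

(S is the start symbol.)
No. Shift-reduce conflict between [T → Y .] and [S → ) Y . *]

Augment with S' → S and build the canonical LR(0) collection (I0 = CLOSURE({[S' → . S]}), then GOTO on every symbol after a dot until no new states appear). It has 16 states:
  I0: { [S → . ) Y *], [S' → . S] }  — shift
  I1: { [S → ) . Y *], [S → . ) Y *], [T → . Y], [Y → . *], [Y → . S /], [Y → . T D S] }  — shift
  I2: { [S' → S .] }  — accept
  I3: { [Y → * .] }  — reduce
  I4: { [Y → S . /] }  — shift
  I5: { [D → . S S], [D → . T /], [S → . ) Y *], [T → . Y], [Y → . *], [Y → . S /], [Y → . T D S], [Y → T . D S] }  — shift
  I6: { [S → ) Y . *], [T → Y .] }  — shift, reduce
  I7: { [S → ) Y * .] }  — reduce
  I8: { [S → . ) Y *], [Y → T D . S] }  — shift
  I9: { [D → S . S], [S → . ) Y *], [Y → S . /] }  — shift
  I10: { [D → . S S], [D → . T /], [D → T . /], [S → . ) Y *], [T → . Y], [Y → . *], [Y → . S /], [Y → . T D S], [Y → T . D S] }  — shift
  I11: { [T → Y .] }  — reduce
  I12: { [D → T / .] }  — reduce
  I13: { [Y → S / .] }  — reduce
  I14: { [D → S S .] }  — reduce
  I15: { [Y → T D S .] }  — reduce

Conflict in state I6:
  Shift-reduce conflict between [T → Y .] and [S → ) Y . *]
So the grammar is NOT LR(0).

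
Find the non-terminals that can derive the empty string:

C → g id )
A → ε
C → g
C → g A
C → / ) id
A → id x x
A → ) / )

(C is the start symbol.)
A non-terminal is nullable if it can derive ε (the empty string): either it has an ε-production, or it has a production whose right-hand side consists entirely of nullable non-terminals.

ε-productions: A → ε
So A is immediately nullable.
No further non-terminal can be added: every production for the remaining non-terminals contains a terminal or a non-nullable non-terminal.
Nullable = { 'A' }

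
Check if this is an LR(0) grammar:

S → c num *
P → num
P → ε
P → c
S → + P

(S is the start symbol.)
A grammar is LR(0) if no state in the canonical LR(0) collection has:
  - both a shift item (dot before a terminal) and a complete item (shift-reduce conflict), or
  - two or more complete items (reduce-reduce conflict; the accept item [S' → S .] counts as a complete item here).

Augment with S' → S and build the canonical LR(0) collection (I0 = CLOSURE({[S' → . S]}), then GOTO on every symbol after a dot until no new states appear). It has 9 states:
  I0: { [S → . + P], [S → . c num *], [S' → . S] }  — shift
  I1: { [P → . c], [P → . num], [P → .], [S → + . P] }  — shift, reduce
  I2: { [S' → S .] }  — accept
  I3: { [S → c . num *] }  — shift
  I4: { [S → c num . *] }  — shift
  I5: { [S → c num * .] }  — reduce
  I6: { [S → + P .] }  — reduce
  I7: { [P → c .] }  — reduce
  I8: { [P → num .] }  — reduce

Conflict in state I1:
  Shift-reduce conflict between [P → .] and [P → . c]
So the grammar is NOT LR(0).

Answer: No. Shift-reduce conflict between [P → .] and [P → . c]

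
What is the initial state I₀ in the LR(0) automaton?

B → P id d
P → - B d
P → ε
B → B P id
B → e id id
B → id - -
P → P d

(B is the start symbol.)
{ [B → . B P id], [B → . P id d], [B → . e id id], [B → . id - -], [B' → . B], [P → . - B d], [P → . P d], [P → .] }

First, augment the grammar with B' → B
I₀ = CLOSURE({ [B' → . B] }):
  [B' → . B] has the dot before B: add [B → . P id d], [B → . B P id], [B → . e id id], [B → . id - -]
  [B → . P id d] has the dot before P: add [P → . - B d], [P → .], [P → . P d]
No further items can be added.

I₀ = { [B → . B P id], [B → . P id d], [B → . e id id], [B → . id - -], [B' → . B], [P → . - B d], [P → . P d], [P → .] }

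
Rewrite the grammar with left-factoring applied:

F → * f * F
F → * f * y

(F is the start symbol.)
F → * f * F'
F' → F
F' → y

Left-factoring transforms A → αβ₁ | αβ₂ into A → αA' and A' → β₁ | β₂
(α is the longest common prefix among the alternatives). Repeat until
no nonterminal has two alternatives with a common prefix.

Round 1: F has alternatives sharing prefix '* f *'. Introduce F': F → * f * F'
  Add: F' → F
  Add: F' → y

No remaining common prefixes — done.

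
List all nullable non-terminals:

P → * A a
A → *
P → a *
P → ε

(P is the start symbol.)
A non-terminal is nullable if it can derive ε (the empty string): either it has an ε-production, or it has a production whose right-hand side consists entirely of nullable non-terminals.

ε-productions: P → ε
So P is immediately nullable.
No further non-terminal can be added: every production for the remaining non-terminals contains a terminal or a non-nullable non-terminal.
Nullable = { 'P' }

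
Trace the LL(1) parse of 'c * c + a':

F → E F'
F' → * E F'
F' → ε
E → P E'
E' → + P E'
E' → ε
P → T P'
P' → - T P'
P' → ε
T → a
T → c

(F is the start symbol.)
LL(1) parsing maintains a stack (initially the start symbol over $) and the input. At each step: if the stack top is a terminal, match it against the current input token; if it is a non-terminal N, replace it with the RHS of M[N, lookahead] (the unique production whose predict set contains the lookahead).

Stack is shown with the top on the left.

Stack         Input        Action
---------------------------------
F $           c * c + a $  output F → E F'
E F' $        c * c + a $  output E → P E'
P E' F' $     c * c + a $  output P → T P'
T P' E' F' $  c * c + a $  output T → c
c P' E' F' $  c * c + a $  match 'c'
P' E' F' $    * c + a $    output P' → ε
E' F' $       * c + a $    output E' → ε
F' $          * c + a $    output F' → * E F'
* E F' $      * c + a $    match '*'
E F' $        c + a $      output E → P E'
P E' F' $     c + a $      output P → T P'
T P' E' F' $  c + a $      output T → c
c P' E' F' $  c + a $      match 'c'
P' E' F' $    + a $        output P' → ε
E' F' $       + a $        output E' → + P E'
+ P E' F' $   + a $        match '+'
P E' F' $     a $          output P → T P'
T P' E' F' $  a $          output T → a
a P' E' F' $  a $          match 'a'
P' E' F' $    $            output P' → ε
E' F' $       $            output E' → ε
F' $          $            output F' → ε
$             $            accept

The string is accepted.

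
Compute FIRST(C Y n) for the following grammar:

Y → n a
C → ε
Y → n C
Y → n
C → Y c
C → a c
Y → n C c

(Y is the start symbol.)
{ 'a', 'n' }

FIRST sets of the non-terminals involved (from the grammar, by fixed-point iteration):
  FIRST(C) = { 'a', 'n', ε }
  FIRST(Y) = { 'n' }

To compute FIRST(C Y n), process the symbols left to right:
Symbol C is a non-terminal. Add FIRST(C) \ {ε} = { 'a', 'n' }
C is nullable (ε ∈ FIRST(C)), continue to the next symbol.
Symbol Y is a non-terminal. Add FIRST(Y) \ {ε} = { 'n' }
Y is not nullable (ε ∉ FIRST(Y)), so stop here.
FIRST(C Y n) = { 'a', 'n' }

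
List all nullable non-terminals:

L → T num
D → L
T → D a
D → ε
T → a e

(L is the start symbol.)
ε-productions: D → ε
So D is immediately nullable.
No further non-terminal can be added: every production for the remaining non-terminals contains a terminal or a non-nullable non-terminal.
Nullable = { 'D' }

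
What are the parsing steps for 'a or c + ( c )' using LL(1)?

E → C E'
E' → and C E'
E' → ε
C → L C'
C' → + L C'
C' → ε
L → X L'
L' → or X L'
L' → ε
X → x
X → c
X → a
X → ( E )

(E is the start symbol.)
Stack is shown with the top on the left.

Stack                    Input             Action
-------------------------------------------------
E $                      a or c + ( c ) $  output E → C E'
C E' $                   a or c + ( c ) $  output C → L C'
L C' E' $                a or c + ( c ) $  output L → X L'
X L' C' E' $             a or c + ( c ) $  output X → a
a L' C' E' $             a or c + ( c ) $  match 'a'
L' C' E' $               or c + ( c ) $    output L' → or X L'
or X L' C' E' $          or c + ( c ) $    match 'or'
X L' C' E' $             c + ( c ) $       output X → c
c L' C' E' $             c + ( c ) $       match 'c'
L' C' E' $               + ( c ) $         output L' → ε
C' E' $                  + ( c ) $         output C' → + L C'
+ L C' E' $              + ( c ) $         match '+'
L C' E' $                ( c ) $           output L → X L'
X L' C' E' $             ( c ) $           output X → ( E )
( E ) L' C' E' $         ( c ) $           match '('
E ) L' C' E' $           c ) $             output E → C E'
C E' ) L' C' E' $        c ) $             output C → L C'
L C' E' ) L' C' E' $     c ) $             output L → X L'
X L' C' E' ) L' C' E' $  c ) $             output X → c
c L' C' E' ) L' C' E' $  c ) $             match 'c'
L' C' E' ) L' C' E' $    ) $               output L' → ε
C' E' ) L' C' E' $       ) $               output C' → ε
E' ) L' C' E' $          ) $               output E' → ε
) L' C' E' $             ) $               match ')'
L' C' E' $               $                 output L' → ε
C' E' $                  $                 output C' → ε
E' $                     $                 output E' → ε
$                        $                 accept

The string is accepted.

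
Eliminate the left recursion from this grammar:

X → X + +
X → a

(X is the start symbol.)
X is directly left-recursive. The standard transformation for
  A → A α₁ | ... | A α_m | β₁ | ... | β_n
is
  A  → β₁ A' | ... | β_n A'
  A' → α₁ A' | ... | α_m A' | ε

X → a becomes X → a X'
X → X + + becomes X' → + + X'
Add X' → ε

Resulting grammar:
X → a X'
X' → + + X'
X' → ε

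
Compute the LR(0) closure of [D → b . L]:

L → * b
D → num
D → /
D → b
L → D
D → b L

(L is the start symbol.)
{ [D → . /], [D → . b L], [D → . b], [D → . num], [D → b . L], [L → . * b], [L → . D] }

To compute CLOSURE, for each item [A → α.Bβ] where B is a non-terminal, add [B → .γ] for all productions B → γ; repeat for the newly added items until nothing changes.

Start with: [D → b . L]
  [D → b . L] has the dot before L: add [L → . * b], [L → . D]
  [L → . D] has the dot before D: add [D → . num], [D → . /], [D → . b], [D → . b L]
No further items can be added.

CLOSURE = { [D → . /], [D → . b L], [D → . b], [D → . num], [D → b . L], [L → . * b], [L → . D] }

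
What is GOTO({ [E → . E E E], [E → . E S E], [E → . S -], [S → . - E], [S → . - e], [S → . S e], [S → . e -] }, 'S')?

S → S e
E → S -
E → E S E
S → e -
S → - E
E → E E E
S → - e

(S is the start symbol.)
{ [E → S . -], [S → S . e] }

GOTO(I, 'S') = CLOSURE({ [A → αX.β] : [A → α.Xβ] ∈ I, X = 'S' })

Items with dot before 'S', with the dot advanced:
  [E → . S -] → [E → S . -]
  [S → . S e] → [S → S . e]
Closure adds nothing (no advanced item has the dot before a non-terminal).

GOTO = { [E → S . -], [S → S . e] }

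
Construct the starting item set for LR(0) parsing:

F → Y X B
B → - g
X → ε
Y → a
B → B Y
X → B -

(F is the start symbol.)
First, augment the grammar with F' → F
I₀ = CLOSURE({ [F' → . F] }):
  [F' → . F] has the dot before F: add [F → . Y X B]
  [F → . Y X B] has the dot before Y: add [Y → . a]
No further items can be added.

I₀ = { [F → . Y X B], [F' → . F], [Y → . a] }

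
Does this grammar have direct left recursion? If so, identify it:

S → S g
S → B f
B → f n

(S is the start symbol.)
Direct left recursion occurs when N → N α for some non-terminal N (the right-hand side begins with the left-hand side itself).

S → S g: LEFT RECURSIVE (starts with S)
S → B f: starts with B
B → f n: starts with f

The grammar has direct left recursion on: S.

Answer: Yes, S is left-recursive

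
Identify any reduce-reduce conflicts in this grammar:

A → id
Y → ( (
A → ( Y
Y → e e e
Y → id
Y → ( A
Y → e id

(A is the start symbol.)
A reduce-reduce conflict occurs when an LR(0) state has two complete items [A → α .] and [B → β .] — both call for a reduction, and with no lookahead the parser cannot choose between them.

Augment with A' → A and build the canonical LR(0) collection (I0 = CLOSURE({[A' → . A]}), then GOTO on every symbol after a dot until no new states appear). It has 13 states:
  I0: { [A → . ( Y], [A → . id], [A' → . A] }  — shift
  I1: { [A → ( . Y], [Y → . ( (], [Y → . ( A], [Y → . e e e], [Y → . e id], [Y → . id] }  — shift
  I2: { [A' → A .] }  — accept
  I3: { [A → id .] }  — reduce
  I4: { [A → . ( Y], [A → . id], [Y → ( . (], [Y → ( . A] }  — shift
  I5: { [A → ( Y .] }  — reduce
  I6: { [Y → e . e e], [Y → e . id] }  — shift
  I7: { [Y → id .] }  — reduce
  I8: { [Y → e e . e] }  — shift
  I9: { [Y → e id .] }  — reduce
  I10: { [Y → e e e .] }  — reduce
  I11: { [A → ( . Y], [Y → ( ( .], [Y → . ( (], [Y → . ( A], [Y → . e e e], [Y → . e id], [Y → . id] }  — shift, reduce
  I12: { [Y → ( A .] }  — reduce

No state contains more than one complete item.

Answer: No reduce-reduce conflicts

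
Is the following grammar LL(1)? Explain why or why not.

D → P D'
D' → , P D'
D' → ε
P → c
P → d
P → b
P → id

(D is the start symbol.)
Yes, the grammar is LL(1).

Relevant sets:
  FOLLOW(D') = { $ }

For D':
  PREDICT(D' → ',' P D') = { ',' }
  PREDICT(D' → ε) = { $ }
For P:
  PREDICT(P → c) = { 'c' }
  PREDICT(P → d) = { 'd' }
  PREDICT(P → b) = { 'b' }
  PREDICT(P → id) = { 'id' }
D has a single production, so nothing to check there.

All predict sets are disjoint. The grammar IS LL(1).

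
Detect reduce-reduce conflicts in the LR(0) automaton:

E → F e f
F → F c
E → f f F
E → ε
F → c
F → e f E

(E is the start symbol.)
Augment with E' → E and build the canonical LR(0) collection (I0 = CLOSURE({[E' → . E]}), then GOTO on every symbol after a dot until no new states appear). It has 13 states:
  I0: { [E → . F e f], [E → . f f F], [E → .], [E' → . E], [F → . F c], [F → . c], [F → . e f E] }  — shift, reduce
  I1: { [E' → E .] }  — accept
  I2: { [E → F . e f], [F → F . c] }  — shift
  I3: { [F → c .] }  — reduce
  I4: { [F → e . f E] }  — shift
  I5: { [E → f . f F] }  — shift
  I6: { [E → f f . F], [F → . F c], [F → . c], [F → . e f E] }  — shift
  I7: { [E → f f F .], [F → F . c] }  — shift, reduce
  I8: { [F → F c .] }  — reduce
  I9: { [E → . F e f], [E → . f f F], [E → .], [F → . F c], [F → . c], [F → . e f E], [F → e f . E] }  — shift, reduce
  I10: { [F → e f E .] }  — reduce
  I11: { [E → F e . f] }  — shift
  I12: { [E → F e f .] }  — reduce

No state contains more than one complete item.

Answer: No reduce-reduce conflicts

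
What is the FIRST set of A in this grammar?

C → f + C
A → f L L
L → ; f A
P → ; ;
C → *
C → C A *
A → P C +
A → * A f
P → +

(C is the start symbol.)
{ '*', '+', ';', 'f' }

FIRST sets of the other non-terminals involved (by the same procedure, iterated to a fixed point):
  FIRST(P) = { '+', ';' }

From A → f L L:
  - f is a terminal: add 'f' and stop
From A → P C +:
  - P is a non-terminal: add FIRST(P) \ {ε} = { '+', ';' }
    P is not nullable, so stop
From A → * A f:
  - '*' is a terminal: add '*' and stop

Collecting: FIRST(A) = { '*', '+', ';', 'f' }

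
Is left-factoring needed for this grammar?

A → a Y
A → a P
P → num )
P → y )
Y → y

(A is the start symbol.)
Left-factoring is needed when two productions for the same non-terminal
share a common prefix on the right-hand side.

Productions for A:
  A → a Y
  A → a P
Productions for P:
  P → num )
  P → y )

Found common prefix 'a' in productions for A

Answer: Yes, A has productions with common prefix 'a'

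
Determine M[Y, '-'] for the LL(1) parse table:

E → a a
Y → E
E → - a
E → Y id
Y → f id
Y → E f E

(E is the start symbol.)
Y → E, Y → E f E

To find M[Y, '-'], we find productions for Y where '-' is in the predict set (PREDICT(N → α) = (FIRST(α) \ {ε}) ∪ (FOLLOW(N) if α ⇒* ε)).

Relevant sets:
  FIRST(E) = { '-', 'a', 'f' }

Y → E: PREDICT = { '-', 'a', 'f' }
  '-' is in predict set, so this production goes in M[Y, '-']
Y → f id: PREDICT = { 'f' }
Y → E f E: PREDICT = { '-', 'a', 'f' }
  '-' is in predict set, so this production goes in M[Y, '-']

M[Y, '-'] = Y → E, Y → E f E  (a multiply-defined cell — the grammar is not LL(1))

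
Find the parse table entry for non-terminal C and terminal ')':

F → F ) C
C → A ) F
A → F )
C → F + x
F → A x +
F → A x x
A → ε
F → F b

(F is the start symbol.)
C → A ) F

To find M[C, ')'], we find productions for C where ')' is in the predict set (PREDICT(N → α) = (FIRST(α) \ {ε}) ∪ (FOLLOW(N) if α ⇒* ε)).

Relevant sets:
  FIRST(A) = { 'x', ε }
  FIRST(F) = { 'x' }

C → A ) F: PREDICT = { ')', 'x' }
  ')' is in predict set, so this production goes in M[C, ')']
C → F + x: PREDICT = { 'x' }

M[C, ')'] = C → A ) F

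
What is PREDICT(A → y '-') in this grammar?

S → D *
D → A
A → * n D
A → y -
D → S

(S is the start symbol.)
{ 'y' }

PREDICT(A → y '-') = (FIRST(RHS) \ {ε}) ∪ (FOLLOW(A) if ε ∈ FIRST(RHS), i.e. RHS ⇒* ε)
FIRST(y '-') = { 'y' }
ε ∉ FIRST(y '-'), so FOLLOW(A) is not added.
PREDICT(A → y '-') = { 'y' }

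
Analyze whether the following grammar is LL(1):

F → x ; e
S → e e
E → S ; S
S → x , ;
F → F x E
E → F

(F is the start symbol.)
No. Predict set conflict for F: { 'x' }

A grammar is LL(1) if for each non-terminal N with multiple productions, the predict sets of those productions are pairwise disjoint, where PREDICT(N → α) = (FIRST(α) \ {ε}) ∪ (FOLLOW(N) if α ⇒* ε).

Relevant sets:
  FIRST(F) = { 'x' }
  FIRST(S) = { 'e', 'x' }

For F:
  PREDICT(F → x ';' e) = { 'x' }
  PREDICT(F → F x E) = { 'x' }
For S:
  PREDICT(S → e e) = { 'e' }
  PREDICT(S → x ',' ';') = { 'x' }
For E:
  PREDICT(E → S ';' S) = { 'e', 'x' }
  PREDICT(E → F) = { 'x' }

Conflict found: Predict set conflict for F: { 'x' }
The grammar is NOT LL(1).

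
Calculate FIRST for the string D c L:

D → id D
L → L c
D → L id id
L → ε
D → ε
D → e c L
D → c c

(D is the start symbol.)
{ 'c', 'e', 'id' }

FIRST sets of the non-terminals involved (from the grammar, by fixed-point iteration):
  FIRST(D) = { 'c', 'e', 'id', ε }

To compute FIRST(D c L), process the symbols left to right:
Symbol D is a non-terminal. Add FIRST(D) \ {ε} = { 'c', 'e', 'id' }
D is nullable (ε ∈ FIRST(D)), continue to the next symbol.
Symbol c is a terminal. Add 'c' and stop.
FIRST(D c L) = { 'c', 'e', 'id' }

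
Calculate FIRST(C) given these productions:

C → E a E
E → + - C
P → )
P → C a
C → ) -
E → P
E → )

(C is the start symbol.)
{ ')', '+' }

To compute FIRST(C), examine every production with C on the left-hand side, reading each right-hand side left to right until a non-nullable symbol is reached.

FIRST sets of the other non-terminals involved (by the same procedure, iterated to a fixed point):
  FIRST(E) = { ')', '+' }

From C → E a E:
  - E is a non-terminal: add FIRST(E) \ {ε} = { ')', '+' }
    E is not nullable, so stop
From C → ) -:
  - ')' is a terminal: add ')' and stop

Collecting: FIRST(C) = { ')', '+' }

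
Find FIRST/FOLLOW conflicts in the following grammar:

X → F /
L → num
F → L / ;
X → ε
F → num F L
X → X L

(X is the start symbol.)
Yes. X → F '/' with FOLLOW(X) on { 'num' }; X → X L with FOLLOW(X) on { 'num' }

Nullable non-terminals: X.
FIRST sets used below: FIRST(F) = { 'num' }, FIRST(X) = { 'num', ε }, FIRST(L) = { 'num' }

X: nullable alternative(s) X → ε; FOLLOW(X) = { $, 'num' }
  X → F /: FIRST \ {ε} = { 'num' } — overlaps FOLLOW(X) on { 'num' }: CONFLICT
  X → ε: FIRST \ {ε} = { } — this is the only nullable alternative, skip
  X → X L: FIRST \ {ε} = { 'num' } — overlaps FOLLOW(X) on { 'num' }: CONFLICT

F, L have no nullable alternative, so no FIRST/FOLLOW check is needed there.

So the grammar has 2 FIRST/FOLLOW conflicts (marked CONFLICT above).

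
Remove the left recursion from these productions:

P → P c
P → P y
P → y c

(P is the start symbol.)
P is directly left-recursive. The standard transformation for
  A → A α₁ | ... | A α_m | β₁ | ... | β_n
is
  A  → β₁ A' | ... | β_n A'
  A' → α₁ A' | ... | α_m A' | ε

P → y c becomes P → y c P'
P → P c becomes P' → c P'
P → P y becomes P' → y P'
Add P' → ε

Resulting grammar:
P → y c P'
P' → c P'
P' → y P'
P' → ε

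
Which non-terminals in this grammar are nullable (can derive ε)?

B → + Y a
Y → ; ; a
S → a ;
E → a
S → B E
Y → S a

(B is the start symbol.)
A non-terminal is nullable if it can derive ε (the empty string): either it has an ε-production, or it has a production whose right-hand side consists entirely of nullable non-terminals.

There are no ε-productions, so no non-terminal can derive ε.
No non-terminals are nullable.

Answer: None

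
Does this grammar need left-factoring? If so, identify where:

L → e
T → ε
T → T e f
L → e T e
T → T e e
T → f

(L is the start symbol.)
Left-factoring is needed when two productions for the same non-terminal
share a common prefix on the right-hand side.

Productions for L:
  L → e
  L → e T e
Productions for T:
  T → ε
  T → T e f
  T → T e e
  T → f

Found common prefix 'e' in productions for L
Found common prefix 'T e' in productions for T

Answer: Yes, L has productions with common prefix 'e'; T has productions with common prefix 'T e'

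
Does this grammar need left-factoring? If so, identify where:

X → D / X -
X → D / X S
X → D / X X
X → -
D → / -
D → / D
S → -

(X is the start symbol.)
Left-factoring is needed when two productions for the same non-terminal
share a common prefix on the right-hand side.

Productions for X:
  X → D / X -
  X → D / X S
  X → D / X X
  X → -
Productions for D:
  D → / -
  D → / D

Found common prefix 'D / X' in productions for X
Found common prefix '/' in productions for D

Answer: Yes, X has productions with common prefix 'D / X'; D has productions with common prefix '/'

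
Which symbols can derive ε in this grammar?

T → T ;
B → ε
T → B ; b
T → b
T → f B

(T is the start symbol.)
ε-productions: B → ε
So B is immediately nullable.
No further non-terminal can be added: every production for the remaining non-terminals contains a terminal or a non-nullable non-terminal.
Nullable = { 'B' }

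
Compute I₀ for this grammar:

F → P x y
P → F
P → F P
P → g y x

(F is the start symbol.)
{ [F → . P x y], [F' → . F], [P → . F P], [P → . F], [P → . g y x] }

First, augment the grammar with F' → F
I₀ = CLOSURE({ [F' → . F] }):
  [F' → . F] has the dot before F: add [F → . P x y]
  [F → . P x y] has the dot before P: add [P → . F], [P → . F P], [P → . g y x]
No further items can be added.

I₀ = { [F → . P x y], [F' → . F], [P → . F P], [P → . F], [P → . g y x] }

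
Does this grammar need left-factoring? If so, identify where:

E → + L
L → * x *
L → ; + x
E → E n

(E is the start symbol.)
Left-factoring is needed when two productions for the same non-terminal
share a common prefix on the right-hand side.

Productions for E:
  E → + L
  E → E n
Productions for L:
  L → * x *
  L → ; + x

No common prefixes found.

Answer: No, left-factoring is not needed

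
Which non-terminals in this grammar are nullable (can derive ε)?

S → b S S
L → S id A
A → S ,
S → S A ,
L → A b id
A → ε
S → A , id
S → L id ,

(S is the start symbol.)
{ 'A' }

A non-terminal is nullable if it can derive ε (the empty string): either it has an ε-production, or it has a production whose right-hand side consists entirely of nullable non-terminals.

ε-productions: A → ε
So A is immediately nullable.
No further non-terminal can be added: every production for the remaining non-terminals contains a terminal or a non-nullable non-terminal.
Nullable = { 'A' }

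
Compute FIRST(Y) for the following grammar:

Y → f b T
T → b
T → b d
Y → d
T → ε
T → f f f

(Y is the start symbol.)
To compute FIRST(Y), examine every production with Y on the left-hand side, reading each right-hand side left to right until a non-nullable symbol is reached.

From Y → f b T:
  - f is a terminal: add 'f' and stop
From Y → d:
  - d is a terminal: add 'd' and stop

Collecting: FIRST(Y) = { 'd', 'f' }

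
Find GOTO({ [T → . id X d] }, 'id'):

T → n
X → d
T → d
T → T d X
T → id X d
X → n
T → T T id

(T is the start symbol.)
{ [T → id . X d], [X → . d], [X → . n] }

GOTO(I, 'id') = CLOSURE({ [A → αX.β] : [A → α.Xβ] ∈ I, X = 'id' })

Items with dot before 'id', with the dot advanced:
  [T → . id X d] → [T → id . X d]
Closure of the advanced items:
  [T → id . X d] has the dot before X: add [X → . d], [X → . n]

GOTO = { [T → id . X d], [X → . d], [X → . n] }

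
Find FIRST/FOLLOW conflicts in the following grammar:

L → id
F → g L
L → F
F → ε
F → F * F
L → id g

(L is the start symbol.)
Nullable non-terminals: F, L.
FIRST sets used below: FIRST(F) = { '*', 'g', ε }

F: nullable alternative(s) F → ε; FOLLOW(F) = { $, '*' }
  F → g L: FIRST \ {ε} = { 'g' } — disjoint from FOLLOW(F)
  F → ε: FIRST \ {ε} = { } — this is the only nullable alternative, skip
  F → F * F: FIRST \ {ε} = { '*', 'g' } — overlaps FOLLOW(F) on { '*' }: CONFLICT

L: nullable alternative(s) L → F; FOLLOW(L) = { $, '*' }
  L → id: FIRST \ {ε} = { 'id' } — disjoint from FOLLOW(L)
  L → F: FIRST \ {ε} = { '*', 'g' } — this is the only nullable alternative, skip
  L → id g: FIRST \ {ε} = { 'id' } — disjoint from FOLLOW(L)

So the grammar has 1 FIRST/FOLLOW conflict (marked CONFLICT above).

Answer: Yes. F → F '*' F with FOLLOW(F) on { '*' }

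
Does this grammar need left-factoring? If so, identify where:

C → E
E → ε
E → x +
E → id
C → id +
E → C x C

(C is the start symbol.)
No, left-factoring is not needed

Left-factoring is needed when two productions for the same non-terminal
share a common prefix on the right-hand side.

Productions for C:
  C → E
  C → id +
Productions for E:
  E → ε
  E → x +
  E → id
  E → C x C

No common prefixes found.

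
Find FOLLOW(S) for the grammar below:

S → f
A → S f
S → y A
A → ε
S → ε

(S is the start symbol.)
{ $, 'f' }

S is the start symbol, so $ ∈ FOLLOW(S).
In A → S f: S is followed by f, add FIRST(f) \ {ε} = { 'f' }

Taking the union: FOLLOW(S) = { $, 'f' }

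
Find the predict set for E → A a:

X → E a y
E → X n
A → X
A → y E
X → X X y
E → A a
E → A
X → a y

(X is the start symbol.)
{ 'a', 'y' }

PREDICT(E → A a) = (FIRST(RHS) \ {ε}) ∪ (FOLLOW(E) if ε ∈ FIRST(RHS), i.e. RHS ⇒* ε)
FIRST(A) = { 'a', 'y' }
FIRST(A a) = { 'a', 'y' }
ε ∉ FIRST(A a), so FOLLOW(E) is not added.
PREDICT(E → A a) = { 'a', 'y' }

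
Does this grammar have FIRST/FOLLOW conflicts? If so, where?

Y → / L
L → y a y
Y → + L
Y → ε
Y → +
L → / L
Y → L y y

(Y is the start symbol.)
No FIRST/FOLLOW conflicts.

Nullable non-terminals: Y.
FIRST sets used below: FIRST(L) = { '/', 'y' }

Y: nullable alternative(s) Y → ε; FOLLOW(Y) = { $ }
  Y → / L: FIRST \ {ε} = { '/' } — disjoint from FOLLOW(Y)
  Y → + L: FIRST \ {ε} = { '+' } — disjoint from FOLLOW(Y)
  Y → ε: FIRST \ {ε} = { } — this is the only nullable alternative, skip
  Y → +: FIRST \ {ε} = { '+' } — disjoint from FOLLOW(Y)
  Y → L y y: FIRST \ {ε} = { '/', 'y' } — disjoint from FOLLOW(Y)

L has no nullable alternative, so no FIRST/FOLLOW check is needed there.

No FIRST/FOLLOW conflicts found.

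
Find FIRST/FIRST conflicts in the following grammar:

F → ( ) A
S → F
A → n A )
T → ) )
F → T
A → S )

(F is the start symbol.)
No FIRST/FIRST conflicts.

A FIRST/FIRST conflict occurs when two productions N → α and N → β for the same non-terminal have FIRST(α) ∩ FIRST(β) ≠ ∅ (with ε ∈ FIRST of a nullable right-hand side, so two nullable alternatives also conflict).

FIRST sets of the non-terminals at (or reachable through a nullable prefix from) the front of some alternative:
  FIRST(T) = { ')' }
  FIRST(S) = { '(', ')' }

Productions for F:
  F → ( ) A: FIRST = { '(' }
  F → T: FIRST = { ')' }
Productions for A:
  A → n A ): FIRST = { 'n' }
  A → S ): FIRST = { '(', ')' }
S, T have only one production, so no FIRST/FIRST conflict is possible there.

All alternatives of each non-terminal have pairwise disjoint FIRST sets.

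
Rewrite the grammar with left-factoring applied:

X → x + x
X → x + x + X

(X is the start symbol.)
Left-factoring transforms A → αβ₁ | αβ₂ into A → αA' and A' → β₁ | β₂
(α is the longest common prefix among the alternatives). Repeat until
no nonterminal has two alternatives with a common prefix.

Round 1: X has alternatives sharing prefix 'x + x'. Introduce X': X → x + x X'
  Add: X' → ε
  Add: X' → + X

No remaining common prefixes — done.

Resulting grammar:
X → x + x X'
X' → ε
X' → + X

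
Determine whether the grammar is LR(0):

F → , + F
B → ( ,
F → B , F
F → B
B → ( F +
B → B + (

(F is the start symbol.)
A grammar is LR(0) if no state in the canonical LR(0) collection has:
  - both a shift item (dot before a terminal) and a complete item (shift-reduce conflict), or
  - two or more complete items (reduce-reduce conflict; the accept item [F' → F .] counts as a complete item here).

Augment with F' → F and build the canonical LR(0) collection (I0 = CLOSURE({[F' → . F]}), then GOTO on every symbol after a dot until no new states appear). It has 14 states:
  I0: { [B → . ( ,], [B → . ( F +], [B → . B + (], [F → . , + F], [F → . B , F], [F → . B], [F' → . F] }  — shift
  I1: { [B → ( . ,], [B → ( . F +], [B → . ( ,], [B → . ( F +], [B → . B + (], [F → . , + F], [F → . B , F], [F → . B] }  — shift
  I2: { [F → , . + F] }  — shift
  I3: { [B → B . + (], [F → B . , F], [F → B .] }  — shift, reduce
  I4: { [F' → F .] }  — accept
  I5: { [B → B + . (] }  — shift
  I6: { [B → . ( ,], [B → . ( F +], [B → . B + (], [F → . , + F], [F → . B , F], [F → . B], [F → B , . F] }  — shift
  I7: { [F → B , F .] }  — reduce
  I8: { [B → B + ( .] }  — reduce
  I9: { [B → . ( ,], [B → . ( F +], [B → . B + (], [F → , + . F], [F → . , + F], [F → . B , F], [F → . B] }  — shift
  I10: { [F → , + F .] }  — reduce
  I11: { [B → ( , .], [F → , . + F] }  — shift, reduce
  I12: { [B → ( F . +] }  — shift
  I13: { [B → ( F + .] }  — reduce

Conflict in state I3:
  Shift-reduce conflict between [F → B .] and [B → B . + (]
So the grammar is NOT LR(0).

Answer: No. Shift-reduce conflict between [F → B .] and [B → B . + (]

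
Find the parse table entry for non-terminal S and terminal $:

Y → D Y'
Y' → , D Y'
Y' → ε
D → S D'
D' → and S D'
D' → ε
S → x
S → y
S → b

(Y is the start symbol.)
To find M[S, $], we find productions for S where $ is in the predict set (PREDICT(N → α) = (FIRST(α) \ {ε}) ∪ (FOLLOW(N) if α ⇒* ε)).

S → x: PREDICT = { 'x' }
S → y: PREDICT = { 'y' }
S → b: PREDICT = { 'b' }

M[S, $] is empty (no production applies)

Answer: Empty (error entry)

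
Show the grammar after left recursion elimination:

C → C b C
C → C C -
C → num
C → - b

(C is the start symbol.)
C is directly left-recursive. The standard transformation for
  A → A α₁ | ... | A α_m | β₁ | ... | β_n
is
  A  → β₁ A' | ... | β_n A'
  A' → α₁ A' | ... | α_m A' | ε

C → num becomes C → num C'
C → - b becomes C → - b C'
C → C b C becomes C' → b C C'
C → C C - becomes C' → C - C'
Add C' → ε

Resulting grammar:
C → num C'
C → - b C'
C' → b C C'
C' → C - C'
C' → ε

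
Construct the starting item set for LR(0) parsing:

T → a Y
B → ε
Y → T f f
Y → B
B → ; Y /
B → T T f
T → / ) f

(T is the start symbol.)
First, augment the grammar with T' → T
I₀ = CLOSURE({ [T' → . T] }):
  [T' → . T] has the dot before T: add [T → . a Y], [T → . / ) f]
No further items can be added.

I₀ = { [T → . / ) f], [T → . a Y], [T' → . T] }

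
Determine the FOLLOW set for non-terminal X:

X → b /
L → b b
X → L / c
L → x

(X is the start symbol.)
X is the start symbol, so $ ∈ FOLLOW(X).
X does not occur on any right-hand side.

Taking the union: FOLLOW(X) = { $ }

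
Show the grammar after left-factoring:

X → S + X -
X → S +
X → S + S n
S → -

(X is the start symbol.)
X → S + X'
X' → X -
X' → ε
X' → S n
S → -

Left-factoring transforms A → αβ₁ | αβ₂ into A → αA' and A' → β₁ | β₂
(α is the longest common prefix among the alternatives). Repeat until
no nonterminal has two alternatives with a common prefix.

Round 1: X has alternatives sharing prefix 'S +'. Introduce X': X → S + X'
  Add: X' → X -
  Add: X' → ε
  Add: X' → S n

No remaining common prefixes — done.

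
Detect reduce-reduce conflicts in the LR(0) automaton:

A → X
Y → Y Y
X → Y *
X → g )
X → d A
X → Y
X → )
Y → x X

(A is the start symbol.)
No reduce-reduce conflicts

Augment with A' → A and build the canonical LR(0) collection (I0 = CLOSURE({[A' → . A]}), then GOTO on every symbol after a dot until no new states appear). It has 13 states:
  I0: { [A → . X], [A' → . A], [X → . )], [X → . Y *], [X → . Y], [X → . d A], [X → . g )], [Y → . Y Y], [Y → . x X] }  — shift
  I1: { [X → ) .] }  — reduce
  I2: { [A' → A .] }  — accept
  I3: { [A → X .] }  — reduce
  I4: { [X → Y . *], [X → Y .], [Y → . Y Y], [Y → . x X], [Y → Y . Y] }  — shift, reduce
  I5: { [A → . X], [X → . )], [X → . Y *], [X → . Y], [X → . d A], [X → . g )], [X → d . A], [Y → . Y Y], [Y → . x X] }  — shift
  I6: { [X → g . )] }  — shift
  I7: { [X → . )], [X → . Y *], [X → . Y], [X → . d A], [X → . g )], [Y → . Y Y], [Y → . x X], [Y → x . X] }  — shift
  I8: { [Y → x X .] }  — reduce
  I9: { [X → g ) .] }  — reduce
  I10: { [X → d A .] }  — reduce
  I11: { [X → Y * .] }  — reduce
  I12: { [Y → . Y Y], [Y → . x X], [Y → Y . Y], [Y → Y Y .] }  — shift, reduce

No state contains more than one complete item.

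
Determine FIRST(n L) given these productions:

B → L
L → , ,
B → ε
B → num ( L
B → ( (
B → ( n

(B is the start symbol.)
{ 'n' }

To compute FIRST(n L), process the symbols left to right:
Symbol n is a terminal. Add 'n' and stop.
FIRST(n L) = { 'n' }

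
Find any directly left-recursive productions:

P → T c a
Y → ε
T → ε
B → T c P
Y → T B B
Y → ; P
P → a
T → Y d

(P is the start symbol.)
No direct left recursion

Direct left recursion occurs when N → N α for some non-terminal N (the right-hand side begins with the left-hand side itself).

P → T c a: starts with T
Y → ε: starts with ε
T → ε: starts with ε
B → T c P: starts with T
Y → T B B: starts with T
Y → ; P: starts with ';'
P → a: starts with a
T → Y d: starts with Y

No direct left recursion found.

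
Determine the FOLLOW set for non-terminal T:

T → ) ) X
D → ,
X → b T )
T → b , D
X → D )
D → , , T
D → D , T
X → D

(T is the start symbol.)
{ $, ')', ',' }

T is the start symbol, so $ ∈ FOLLOW(T).
In X → b T ): T is followed by ')', add FIRST(')') \ {ε} = { ')' }
In D → , , T: T is at the end, add FOLLOW(D)
In D → D , T: T is at the end, add FOLLOW(D)

The FOLLOW sets referred to above (computed the same way, to a fixed point):
  FOLLOW(D) = { $, ')', ',' }

Taking the union: FOLLOW(T) = { $, ')', ',' }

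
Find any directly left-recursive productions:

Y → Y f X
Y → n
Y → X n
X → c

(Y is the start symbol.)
Yes, Y is left-recursive

Y → Y f X: LEFT RECURSIVE (starts with Y)
Y → n: starts with n
Y → X n: starts with X
X → c: starts with c

The grammar has direct left recursion on: Y.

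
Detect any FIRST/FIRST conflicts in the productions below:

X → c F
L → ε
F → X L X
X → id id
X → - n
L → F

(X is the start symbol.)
FIRST sets of the non-terminals at (or reachable through a nullable prefix from) the front of some alternative:
  FIRST(F) = { '-', 'c', 'id' }

Productions for X:
  X → c F: FIRST = { 'c' }
  X → id id: FIRST = { 'id' }
  X → - n: FIRST = { '-' }
Productions for L:
  L → ε: FIRST = { ε }
  L → F: FIRST = { '-', 'c', 'id' }
F has only one production, so no FIRST/FIRST conflict is possible there.

All alternatives of each non-terminal have pairwise disjoint FIRST sets.

Answer: No FIRST/FIRST conflicts.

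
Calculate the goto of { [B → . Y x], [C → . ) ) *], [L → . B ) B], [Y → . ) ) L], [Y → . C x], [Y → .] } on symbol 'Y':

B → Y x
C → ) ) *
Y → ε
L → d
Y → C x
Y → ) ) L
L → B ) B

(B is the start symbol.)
GOTO(I, 'Y') = CLOSURE({ [A → αX.β] : [A → α.Xβ] ∈ I, X = 'Y' })

Items with dot before 'Y', with the dot advanced:
  [B → . Y x] → [B → Y . x]
Closure adds nothing (no advanced item has the dot before a non-terminal).

GOTO = { [B → Y . x] }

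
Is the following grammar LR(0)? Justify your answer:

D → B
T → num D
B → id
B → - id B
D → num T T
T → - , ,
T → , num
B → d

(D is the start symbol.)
A grammar is LR(0) if no state in the canonical LR(0) collection has:
  - both a shift item (dot before a terminal) and a complete item (shift-reduce conflict), or
  - two or more complete items (reduce-reduce conflict; the accept item [D' → D .] counts as a complete item here).

Augment with D' → D and build the canonical LR(0) collection (I0 = CLOSURE({[D' → . D]}), then GOTO on every symbol after a dot until no new states appear). It has 18 states:
  I0: { [B → . - id B], [B → . d], [B → . id], [D → . B], [D → . num T T], [D' → . D] }  — shift
  I1: { [B → - . id B] }  — shift
  I2: { [D → B .] }  — reduce
  I3: { [D' → D .] }  — accept
  I4: { [B → d .] }  — reduce
  I5: { [B → id .] }  — reduce
  I6: { [D → num . T T], [T → . , num], [T → . - , ,], [T → . num D] }  — shift
  I7: { [T → , . num] }  — shift
  I8: { [T → - . , ,] }  — shift
  I9: { [D → num T . T], [T → . , num], [T → . - , ,], [T → . num D] }  — shift
  I10: { [B → . - id B], [B → . d], [B → . id], [D → . B], [D → . num T T], [T → num . D] }  — shift
  I11: { [T → num D .] }  — reduce
  I12: { [D → num T T .] }  — reduce
  I13: { [T → - , . ,] }  — shift
  I14: { [T → - , , .] }  — reduce
  I15: { [T → , num .] }  — reduce
  I16: { [B → - id . B], [B → . - id B], [B → . d], [B → . id] }  — shift
  I17: { [B → - id B .] }  — reduce

Every state is either a pure shift/goto state or contains exactly one complete item and nothing to shift — no conflicts. The grammar is LR(0).

Answer: Yes, the grammar is LR(0)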